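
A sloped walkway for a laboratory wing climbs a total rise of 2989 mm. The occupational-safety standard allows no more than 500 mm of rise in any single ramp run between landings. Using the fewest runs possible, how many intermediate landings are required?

5 intermediate landings

⌈2989/500⌉ = 6 ramp runs.
6 runs are separated by 5 intermediate landings.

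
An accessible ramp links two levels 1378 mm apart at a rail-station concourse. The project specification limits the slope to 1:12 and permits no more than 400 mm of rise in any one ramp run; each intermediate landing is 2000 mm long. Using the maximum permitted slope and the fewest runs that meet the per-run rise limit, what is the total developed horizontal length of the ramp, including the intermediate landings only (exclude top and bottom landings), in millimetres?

22536 mm

At most 400 each: 1378/400 = 3.44, giving 4 ramp runs. That means 3 intermediate landings.
Ramp run (horizontal) at 1:12: 1378 × 12 = 16536 mm.
3 intermediate landings contribute 3 × 2000 = 6000 mm.
Total developed length = 16536 + 6000 = 22536 mm.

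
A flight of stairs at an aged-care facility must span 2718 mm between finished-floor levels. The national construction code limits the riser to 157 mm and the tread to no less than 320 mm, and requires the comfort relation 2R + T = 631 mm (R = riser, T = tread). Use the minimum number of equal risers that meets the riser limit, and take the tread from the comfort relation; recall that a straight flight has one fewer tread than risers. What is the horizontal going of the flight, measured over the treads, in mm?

At most 157 each: 2718/157 = 17.31, giving 18 risers.
R = 2718 ÷ 18 = 151 mm.
From 2R + T = 631: T = 631 − 302 = 329 mm.
Treads = 18 − 1 = 17; going = 17 × 329 = 5593 mm.

5593 mm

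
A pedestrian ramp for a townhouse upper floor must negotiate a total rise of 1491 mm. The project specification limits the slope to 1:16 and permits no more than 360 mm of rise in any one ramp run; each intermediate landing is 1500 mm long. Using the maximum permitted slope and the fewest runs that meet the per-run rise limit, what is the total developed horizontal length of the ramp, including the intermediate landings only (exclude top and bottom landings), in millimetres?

1491 / 360 = 4.142 → round up to 5 ramp runs. That means 4 intermediate landings.
Horizontal run for 1491 mm of rise at 1:16 is 1491 × 16 = 23856 mm.
4 intermediate landings contribute 4 × 1500 = 6000 mm.
Developed length = 23856 + 6000 = 29856 mm.

29856 mm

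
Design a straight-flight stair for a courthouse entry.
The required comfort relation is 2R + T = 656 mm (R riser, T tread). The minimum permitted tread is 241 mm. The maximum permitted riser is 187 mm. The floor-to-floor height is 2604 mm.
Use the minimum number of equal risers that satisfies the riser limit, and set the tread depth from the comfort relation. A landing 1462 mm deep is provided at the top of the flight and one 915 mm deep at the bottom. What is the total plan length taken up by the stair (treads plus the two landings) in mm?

⌈2604/187⌉ = 14 risers.
R = 2604 ÷ 14 = 186 mm.
T = 656 − 2·186 = 284 mm, which satisfies the 241 mm minimum.
Treads = 14 − 1 = 13; going = 13 × 284 = 3692 mm.
Add landings: 3692 + 1462 + 915 = 6069 mm.

6069 mm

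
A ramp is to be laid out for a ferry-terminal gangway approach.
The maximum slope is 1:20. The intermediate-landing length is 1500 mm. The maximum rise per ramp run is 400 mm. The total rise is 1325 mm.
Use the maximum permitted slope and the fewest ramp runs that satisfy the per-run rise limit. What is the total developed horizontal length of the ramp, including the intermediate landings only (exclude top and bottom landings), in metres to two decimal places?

⌈1325/400⌉ = 4 ramp runs. That means 3 intermediate landings.
Horizontal run for 1325 mm of rise at 1:20 is 1325 × 20 = 26500 mm.
3 intermediate landings contribute 3 × 1500 = 4500 mm.
Developed length = 26500 + 4500 = 31000 mm.
= 31.00 m.

31.00 m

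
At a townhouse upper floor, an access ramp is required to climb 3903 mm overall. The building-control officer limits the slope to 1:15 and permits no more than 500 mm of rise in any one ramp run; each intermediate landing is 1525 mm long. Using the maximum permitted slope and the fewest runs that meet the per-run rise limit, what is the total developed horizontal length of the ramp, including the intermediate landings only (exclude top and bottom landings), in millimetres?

69220 mm

3903 / 500 = 7.806 → round up to 8 ramp runs. That means 7 intermediate landings.
Ramp run (horizontal) at 1:15: 3903 × 15 = 58545 mm.
Intermediate landings: 7 × 1525 = 10675 mm.
Developed length = 58545 + 10675 = 69220 mm.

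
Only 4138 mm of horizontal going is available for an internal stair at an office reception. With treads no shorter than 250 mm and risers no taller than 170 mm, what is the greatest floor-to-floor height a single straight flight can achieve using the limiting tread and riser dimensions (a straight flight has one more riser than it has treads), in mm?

4138 / 250 = 16.55, so 16 treads fit.
Risers = treads + 1 = 17.
Maximum height = 17 × 170 = 2890 mm.

2890 mm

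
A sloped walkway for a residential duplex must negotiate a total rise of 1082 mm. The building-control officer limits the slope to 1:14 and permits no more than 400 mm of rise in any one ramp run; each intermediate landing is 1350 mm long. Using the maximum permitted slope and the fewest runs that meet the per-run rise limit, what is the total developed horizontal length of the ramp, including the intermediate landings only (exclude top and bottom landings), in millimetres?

17848 mm

1082 / 400 = 2.71, so 3 ramp runs are needed. That means 2 intermediate landings.
Horizontal run for 1082 mm of rise at 1:14 is 1082 × 14 = 15148 mm.
2 intermediate landings contribute 2 × 1350 = 2700 mm.
Total developed length = 15148 + 2700 = 17848 mm.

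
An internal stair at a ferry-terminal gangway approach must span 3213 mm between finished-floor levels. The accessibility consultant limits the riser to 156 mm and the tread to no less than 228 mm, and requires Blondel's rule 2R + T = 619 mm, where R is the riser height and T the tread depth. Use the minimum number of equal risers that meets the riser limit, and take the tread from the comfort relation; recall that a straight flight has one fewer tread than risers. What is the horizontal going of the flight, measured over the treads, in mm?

3213 / 156 = 20.60, so 21 risers are needed.
R = 3213 ÷ 21 = 153 mm.
Tread T = 619 − 2 × 153 = 313 mm (≥ 228 mm).
21 risers give 20 treads; going = 20 × 313 = 6260 mm.

6260 mm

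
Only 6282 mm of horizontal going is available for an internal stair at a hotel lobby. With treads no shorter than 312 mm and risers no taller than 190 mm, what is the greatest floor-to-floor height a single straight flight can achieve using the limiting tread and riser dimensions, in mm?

3990 mm

Treads that fit: ⌊6282 / 312⌋ = 20.
Risers = treads + 1 = 21.
Maximum height = 21 × 190 = 3990 mm.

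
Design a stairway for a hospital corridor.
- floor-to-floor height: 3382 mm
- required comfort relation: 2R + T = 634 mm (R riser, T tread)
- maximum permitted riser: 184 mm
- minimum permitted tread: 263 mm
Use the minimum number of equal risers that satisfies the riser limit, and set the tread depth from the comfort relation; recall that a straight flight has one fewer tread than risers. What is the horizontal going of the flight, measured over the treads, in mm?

5004 mm

At most 184 each: 3382/184 = 18.38, giving 19 risers.
Riser R = 3382 / 19 = 178 mm, within the 184 mm limit.
Tread T = 634 − 2 × 178 = 278 mm (≥ 263 mm).
19 risers give 18 treads; going = 18 × 278 = 5004 mm.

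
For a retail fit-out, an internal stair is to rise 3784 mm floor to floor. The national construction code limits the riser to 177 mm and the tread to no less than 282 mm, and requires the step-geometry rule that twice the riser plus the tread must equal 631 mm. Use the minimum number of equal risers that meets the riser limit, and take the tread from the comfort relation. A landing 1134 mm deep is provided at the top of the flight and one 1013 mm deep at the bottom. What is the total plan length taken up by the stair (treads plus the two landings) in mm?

8174 mm

3784 / 177 = 21.379 → round up to 22 risers.
R = 3784 ÷ 22 = 172 mm.
T = 631 − 2·172 = 287 mm, which satisfies the 282 mm minimum.
Going = (22 − 1) × 287 = 6027 mm.
Enclosure = 6027 + 1134 + 1013 = 8174 mm.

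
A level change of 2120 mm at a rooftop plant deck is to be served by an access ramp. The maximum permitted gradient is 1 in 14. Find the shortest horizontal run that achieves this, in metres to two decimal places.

29.68 m

At 1:14 the run is 14 × 2120 = 29680 mm.
29680 mm = 29.68 m.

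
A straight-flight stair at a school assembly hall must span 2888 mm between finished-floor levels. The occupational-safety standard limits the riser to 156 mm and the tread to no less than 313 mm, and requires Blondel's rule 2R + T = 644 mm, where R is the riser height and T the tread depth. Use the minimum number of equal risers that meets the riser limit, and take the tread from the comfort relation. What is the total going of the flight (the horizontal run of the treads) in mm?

6120 mm

⌈2888/156⌉ = 19 risers.
R = 2888 ÷ 19 = 152 mm.
T = 644 − 2·152 = 340 mm, which satisfies the 313 mm minimum.
19 risers give 18 treads; going = 18 × 340 = 6120 mm.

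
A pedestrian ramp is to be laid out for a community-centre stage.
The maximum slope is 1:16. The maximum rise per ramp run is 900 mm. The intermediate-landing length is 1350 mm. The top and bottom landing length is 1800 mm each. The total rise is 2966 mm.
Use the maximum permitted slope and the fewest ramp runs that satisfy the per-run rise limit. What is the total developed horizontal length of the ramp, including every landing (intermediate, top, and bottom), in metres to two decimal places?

55.11 m

⌈2966/900⌉ = 4 ramp runs. That means 3 intermediate landings.
Ramp run (horizontal) at 1:16: 2966 × 16 = 47456 mm.
Intermediate landings: 3 × 1350 = 4050 mm.
Top and bottom landings: 2 × 1800 = 3600 mm.
Total = 47456 + 4050 + 3600 = 55106 mm.
= 55.11 m.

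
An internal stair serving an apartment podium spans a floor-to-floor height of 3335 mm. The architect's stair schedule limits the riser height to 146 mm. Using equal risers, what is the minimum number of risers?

23 risers

3335 / 146 = 22.842 → round up to 23 risers.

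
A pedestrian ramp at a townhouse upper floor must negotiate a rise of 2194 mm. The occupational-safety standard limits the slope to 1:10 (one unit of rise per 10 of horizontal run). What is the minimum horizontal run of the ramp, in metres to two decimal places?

Run = rise × 10 = 2194 × 10 = 21940 mm.
21940 mm = 21.94 m.

21.94 m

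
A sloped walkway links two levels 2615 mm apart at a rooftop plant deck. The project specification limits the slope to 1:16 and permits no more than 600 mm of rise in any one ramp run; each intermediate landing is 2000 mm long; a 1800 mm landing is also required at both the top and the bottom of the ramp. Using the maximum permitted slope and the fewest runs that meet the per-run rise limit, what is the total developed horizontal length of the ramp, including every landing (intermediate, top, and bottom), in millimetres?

⌈2615/600⌉ = 5 ramp runs. That means 4 intermediate landings.
Ramp run (horizontal) at 1:16: 2615 × 16 = 41840 mm.
Intermediate landings: 4 × 2000 = 8000 mm.
Top and bottom landings: 2 × 1800 = 3600 mm.
Total = 41840 + 8000 + 3600 = 53440 mm.

53440 mm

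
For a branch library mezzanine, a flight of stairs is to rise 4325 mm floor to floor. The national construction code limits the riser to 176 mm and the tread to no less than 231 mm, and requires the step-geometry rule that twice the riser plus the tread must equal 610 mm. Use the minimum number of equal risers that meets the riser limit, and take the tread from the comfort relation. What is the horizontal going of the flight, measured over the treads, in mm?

6336 mm

⌈4325/176⌉ = 25 risers.
R = 4325 ÷ 25 = 173 mm.
Tread T = 610 − 2 × 173 = 264 mm (≥ 231 mm).
Going = (25 − 1) × 264 = 6336 mm.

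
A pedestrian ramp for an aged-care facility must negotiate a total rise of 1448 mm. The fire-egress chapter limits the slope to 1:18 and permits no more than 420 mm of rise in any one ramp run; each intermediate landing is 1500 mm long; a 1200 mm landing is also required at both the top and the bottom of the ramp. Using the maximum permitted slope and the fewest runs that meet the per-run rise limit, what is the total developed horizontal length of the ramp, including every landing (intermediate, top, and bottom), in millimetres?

⌈1448/420⌉ = 4 ramp runs. That means 3 intermediate landings.
Ramp run (horizontal) at 1:18: 1448 × 18 = 26064 mm.
3 intermediate landings contribute 3 × 1500 = 4500 mm.
Top and bottom landings: 2 × 1200 = 2400 mm.
Total = 26064 + 4500 + 2400 = 32964 mm.

32964 mm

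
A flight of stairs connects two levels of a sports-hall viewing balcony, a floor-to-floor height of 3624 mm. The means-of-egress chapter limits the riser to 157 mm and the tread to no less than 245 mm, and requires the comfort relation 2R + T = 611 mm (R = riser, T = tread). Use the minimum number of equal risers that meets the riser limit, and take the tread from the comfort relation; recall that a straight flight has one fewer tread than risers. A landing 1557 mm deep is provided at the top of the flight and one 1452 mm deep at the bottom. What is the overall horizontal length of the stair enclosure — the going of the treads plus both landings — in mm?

3624 / 157 = 23.083 → round up to 24 risers.
R = 3624 ÷ 24 = 151 mm.
Tread T = 611 − 2 × 151 = 309 mm (≥ 245 mm).
Going = (24 − 1) × 309 = 7107 mm.
Add landings: 7107 + 1557 + 1452 = 10116 mm.

10116 mm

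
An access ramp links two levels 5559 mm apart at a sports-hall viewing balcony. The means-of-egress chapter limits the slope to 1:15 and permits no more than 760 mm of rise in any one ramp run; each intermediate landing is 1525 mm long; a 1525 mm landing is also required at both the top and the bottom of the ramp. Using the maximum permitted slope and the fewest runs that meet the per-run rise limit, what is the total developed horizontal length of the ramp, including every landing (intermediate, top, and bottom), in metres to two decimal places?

97.11 m

5559 / 760 = 7.314 → round up to 8 ramp runs. That means 7 intermediate landings.
Horizontal run for 5559 mm of rise at 1:15 is 5559 × 15 = 83385 mm.
Intermediate landings: 7 × 1525 = 10675 mm.
Top and bottom landings: 2 × 1525 = 3050 mm.
Total = 83385 + 10675 + 3050 = 97110 mm.
= 97.11 m.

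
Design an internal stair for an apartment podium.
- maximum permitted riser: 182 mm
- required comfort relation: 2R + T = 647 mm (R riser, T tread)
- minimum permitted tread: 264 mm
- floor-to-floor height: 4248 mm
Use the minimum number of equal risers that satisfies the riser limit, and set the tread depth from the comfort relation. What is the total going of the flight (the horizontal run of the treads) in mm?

⌈4248/182⌉ = 24 risers.
Riser R = 4248 / 24 = 177 mm, within the 182 mm limit.
Tread T = 647 − 2 × 177 = 293 mm (≥ 264 mm).
24 risers give 23 treads; going = 23 × 293 = 6739 mm.

6739 mm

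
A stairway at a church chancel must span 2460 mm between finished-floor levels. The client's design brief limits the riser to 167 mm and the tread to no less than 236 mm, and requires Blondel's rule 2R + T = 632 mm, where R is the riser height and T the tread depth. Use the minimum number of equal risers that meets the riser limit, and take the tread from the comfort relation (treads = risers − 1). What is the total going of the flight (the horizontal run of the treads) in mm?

⌈2460/167⌉ = 15 risers.
Riser R = 2460 / 15 = 164 mm, within the 167 mm limit.
T = 632 − 2·164 = 304 mm, which satisfies the 236 mm minimum.
Treads = 15 − 1 = 14; going = 14 × 304 = 4256 mm.

4256 mm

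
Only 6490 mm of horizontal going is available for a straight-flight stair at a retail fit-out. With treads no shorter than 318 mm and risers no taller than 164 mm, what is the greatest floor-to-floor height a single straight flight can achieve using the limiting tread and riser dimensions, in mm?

3444 mm

Treads that fit: ⌊6490 / 318⌋ = 20.
Risers = treads + 1 = 21.
Maximum height = 21 × 164 = 3444 mm.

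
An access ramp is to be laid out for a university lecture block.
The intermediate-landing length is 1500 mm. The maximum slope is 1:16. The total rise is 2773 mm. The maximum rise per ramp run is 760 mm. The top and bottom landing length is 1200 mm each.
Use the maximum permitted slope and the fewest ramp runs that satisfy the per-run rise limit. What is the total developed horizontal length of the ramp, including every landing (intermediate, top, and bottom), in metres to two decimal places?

2773 / 760 = 3.65, so 4 ramp runs are needed. That means 3 intermediate landings.
Ramp run (horizontal) at 1:16: 2773 × 16 = 44368 mm.
Intermediate landings: 3 × 1500 = 4500 mm.
Top and bottom landings: 2 × 1200 = 2400 mm.
Total = 44368 + 4500 + 2400 = 51268 mm.
= 51.27 m.

51.27 m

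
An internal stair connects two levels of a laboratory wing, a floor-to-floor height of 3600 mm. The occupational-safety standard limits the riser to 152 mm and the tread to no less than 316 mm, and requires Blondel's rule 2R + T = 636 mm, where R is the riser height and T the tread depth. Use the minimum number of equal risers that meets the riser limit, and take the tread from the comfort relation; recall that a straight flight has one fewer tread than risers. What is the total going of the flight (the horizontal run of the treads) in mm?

3600 / 152 = 23.68, so 24 risers are needed.
Each riser is 3600/24 = 150 mm (≤ 152 mm).
T = 636 − 2·150 = 336 mm, which satisfies the 316 mm minimum.
Treads = 24 − 1 = 23; going = 23 × 336 = 7728 mm.

7728 mm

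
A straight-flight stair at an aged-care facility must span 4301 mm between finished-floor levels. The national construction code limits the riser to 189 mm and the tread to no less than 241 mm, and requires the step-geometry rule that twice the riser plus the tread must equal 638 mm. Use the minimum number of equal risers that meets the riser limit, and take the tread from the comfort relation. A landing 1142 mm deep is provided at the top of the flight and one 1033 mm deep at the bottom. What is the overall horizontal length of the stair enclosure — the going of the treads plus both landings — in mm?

7983 mm

4301 / 189 = 22.76, so 23 risers are needed.
R = 4301 ÷ 23 = 187 mm.
Tread T = 638 − 2 × 187 = 264 mm (≥ 241 mm).
Going = (23 − 1) × 264 = 5808 mm.
Add landings: 5808 + 1142 + 1033 = 7983 mm.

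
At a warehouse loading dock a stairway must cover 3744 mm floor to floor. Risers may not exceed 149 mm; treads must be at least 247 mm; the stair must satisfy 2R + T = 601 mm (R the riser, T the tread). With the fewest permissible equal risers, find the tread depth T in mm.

At most 149 each: 3744/149 = 25.13, giving 26 risers.
Each riser is 3744/26 = 144 mm (≤ 149 mm).
Tread T = 601 − 2 × 144 = 313 mm (≥ 247 mm).

313 mm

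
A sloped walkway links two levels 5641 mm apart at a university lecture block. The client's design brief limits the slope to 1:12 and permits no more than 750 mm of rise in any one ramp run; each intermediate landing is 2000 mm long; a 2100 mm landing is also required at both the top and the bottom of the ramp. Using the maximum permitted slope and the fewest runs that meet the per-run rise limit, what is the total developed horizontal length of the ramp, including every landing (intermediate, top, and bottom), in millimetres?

5641 / 750 = 7.521 → round up to 8 ramp runs. That means 7 intermediate landings.
Horizontal run for 5641 mm of rise at 1:12 is 5641 × 12 = 67692 mm.
Intermediate landings: 7 × 2000 = 14000 mm.
Top and bottom landings: 2 × 2100 = 4200 mm.
Total = 67692 + 14000 + 4200 = 85892 mm.

85892 mm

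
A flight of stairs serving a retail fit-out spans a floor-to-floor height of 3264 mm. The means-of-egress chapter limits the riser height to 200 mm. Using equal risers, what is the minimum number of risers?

3264 / 200 = 16.320 → round up to 17 risers.

17 risers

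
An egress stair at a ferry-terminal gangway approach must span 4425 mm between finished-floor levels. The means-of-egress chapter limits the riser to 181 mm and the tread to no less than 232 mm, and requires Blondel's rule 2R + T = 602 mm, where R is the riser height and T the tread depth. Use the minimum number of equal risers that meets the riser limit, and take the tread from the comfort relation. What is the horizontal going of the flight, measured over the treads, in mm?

5952 mm

⌈4425/181⌉ = 25 risers.
Each riser is 4425/25 = 177 mm (≤ 181 mm).
T = 602 − 2·177 = 248 mm, which satisfies the 232 mm minimum.
25 risers give 24 treads; going = 24 × 248 = 5952 mm.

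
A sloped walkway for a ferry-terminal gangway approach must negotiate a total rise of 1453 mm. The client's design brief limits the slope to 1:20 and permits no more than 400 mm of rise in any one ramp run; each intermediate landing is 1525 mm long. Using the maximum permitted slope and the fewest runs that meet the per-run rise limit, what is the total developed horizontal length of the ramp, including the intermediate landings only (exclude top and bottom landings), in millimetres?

1453 / 400 = 3.632 → round up to 4 ramp runs. That means 3 intermediate landings.
Horizontal run for 1453 mm of rise at 1:20 is 1453 × 20 = 29060 mm.
Intermediate landings: 3 × 1525 = 4575 mm.
Total developed length = 29060 + 4575 = 33635 mm.

33635 mm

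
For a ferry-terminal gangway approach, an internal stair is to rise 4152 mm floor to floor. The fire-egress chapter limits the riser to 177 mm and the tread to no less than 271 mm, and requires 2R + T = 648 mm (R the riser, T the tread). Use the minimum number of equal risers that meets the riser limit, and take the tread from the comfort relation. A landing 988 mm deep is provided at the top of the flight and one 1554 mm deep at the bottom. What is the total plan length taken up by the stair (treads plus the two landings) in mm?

At most 177 each: 4152/177 = 23.46, giving 24 risers.
Riser R = 4152 / 24 = 173 mm, within the 177 mm limit.
T = 648 − 2·173 = 302 mm, which satisfies the 271 mm minimum.
24 risers give 23 treads; going = 23 × 302 = 6946 mm.
Add landings: 6946 + 988 + 1554 = 9488 mm.

9488 mm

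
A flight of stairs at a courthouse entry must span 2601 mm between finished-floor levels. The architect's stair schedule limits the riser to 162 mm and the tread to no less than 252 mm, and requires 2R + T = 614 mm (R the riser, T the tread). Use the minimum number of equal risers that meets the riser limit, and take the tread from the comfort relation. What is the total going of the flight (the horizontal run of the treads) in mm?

2601 / 162 = 16.056 → round up to 17 risers.
R = 2601 ÷ 17 = 153 mm.
Tread T = 614 − 2 × 153 = 308 mm (≥ 252 mm).
17 risers give 16 treads; going = 16 × 308 = 4928 mm.

4928 mm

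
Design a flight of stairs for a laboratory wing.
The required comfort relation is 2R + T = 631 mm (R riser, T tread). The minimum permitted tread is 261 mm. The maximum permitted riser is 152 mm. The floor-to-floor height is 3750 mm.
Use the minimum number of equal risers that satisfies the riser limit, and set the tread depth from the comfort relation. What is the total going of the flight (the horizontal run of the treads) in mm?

⌈3750/152⌉ = 25 risers.
R = 3750 ÷ 25 = 150 mm.
Tread T = 631 − 2 × 150 = 331 mm (≥ 261 mm).
25 risers give 24 treads; going = 24 × 331 = 7944 mm.

7944 mm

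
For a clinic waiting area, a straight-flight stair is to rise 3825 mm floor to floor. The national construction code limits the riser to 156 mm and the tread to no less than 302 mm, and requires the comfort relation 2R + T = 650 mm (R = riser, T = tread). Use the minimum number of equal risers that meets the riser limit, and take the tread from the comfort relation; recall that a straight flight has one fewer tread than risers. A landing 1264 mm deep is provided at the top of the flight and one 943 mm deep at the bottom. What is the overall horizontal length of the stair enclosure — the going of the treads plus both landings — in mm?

10463 mm

3825 / 156 = 24.519 → round up to 25 risers.
R = 3825 ÷ 25 = 153 mm.
T = 650 − 2·153 = 344 mm, which satisfies the 302 mm minimum.
Going = (25 − 1) × 344 = 8256 mm.
Enclosure = 8256 + 1264 + 943 = 10463 mm.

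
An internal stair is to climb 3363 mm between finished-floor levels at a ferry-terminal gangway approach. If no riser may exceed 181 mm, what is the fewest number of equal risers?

19 risers

3363 / 181 = 18.580 → round up to 19 risers.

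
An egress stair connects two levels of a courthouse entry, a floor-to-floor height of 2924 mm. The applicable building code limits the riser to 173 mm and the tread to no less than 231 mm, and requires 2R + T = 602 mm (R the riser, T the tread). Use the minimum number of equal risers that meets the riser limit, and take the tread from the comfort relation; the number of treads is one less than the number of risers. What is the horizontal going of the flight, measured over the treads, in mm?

2924 / 173 = 16.90, so 17 risers are needed.
Riser R = 2924 / 17 = 172 mm, within the 173 mm limit.
Tread T = 602 − 2 × 172 = 258 mm (≥ 231 mm).
Treads = 17 − 1 = 16; going = 16 × 258 = 4128 mm.

4128 mm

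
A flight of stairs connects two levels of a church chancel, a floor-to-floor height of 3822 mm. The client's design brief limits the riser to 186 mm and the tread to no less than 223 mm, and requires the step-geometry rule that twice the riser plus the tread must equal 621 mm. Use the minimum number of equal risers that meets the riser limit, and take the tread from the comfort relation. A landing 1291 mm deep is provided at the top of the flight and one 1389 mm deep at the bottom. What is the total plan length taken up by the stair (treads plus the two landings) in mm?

7820 mm

⌈3822/186⌉ = 21 risers.
Riser R = 3822 / 21 = 182 mm, within the 186 mm limit.
T = 621 − 2·182 = 257 mm, which satisfies the 223 mm minimum.
21 risers give 20 treads; going = 20 × 257 = 5140 mm.
Enclosure = 5140 + 1291 + 1389 = 7820 mm.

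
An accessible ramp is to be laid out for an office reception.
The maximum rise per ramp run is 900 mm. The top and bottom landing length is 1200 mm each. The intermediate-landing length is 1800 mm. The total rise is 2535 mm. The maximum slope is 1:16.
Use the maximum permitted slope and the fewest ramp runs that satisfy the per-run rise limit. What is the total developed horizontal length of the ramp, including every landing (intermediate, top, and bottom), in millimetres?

At most 900 each: 2535/900 = 2.82, giving 3 ramp runs. That means 2 intermediate landings.
Horizontal run for 2535 mm of rise at 1:16 is 2535 × 16 = 40560 mm.
Intermediate landings: 2 × 1800 = 3600 mm.
Top and bottom landings: 2 × 1200 = 2400 mm.
Total = 40560 + 3600 + 2400 = 46560 mm.

46560 mm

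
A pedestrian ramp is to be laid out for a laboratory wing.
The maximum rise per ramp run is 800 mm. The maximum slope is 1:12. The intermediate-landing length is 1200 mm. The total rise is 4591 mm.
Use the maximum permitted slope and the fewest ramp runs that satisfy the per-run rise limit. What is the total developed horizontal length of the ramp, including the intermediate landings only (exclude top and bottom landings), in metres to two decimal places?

⌈4591/800⌉ = 6 ramp runs. That means 5 intermediate landings.
Ramp run (horizontal) at 1:12: 4591 × 12 = 55092 mm.
Intermediate landings: 5 × 1200 = 6000 mm.
Developed length = 55092 + 6000 = 61092 mm.
= 61.09 m.

61.09 m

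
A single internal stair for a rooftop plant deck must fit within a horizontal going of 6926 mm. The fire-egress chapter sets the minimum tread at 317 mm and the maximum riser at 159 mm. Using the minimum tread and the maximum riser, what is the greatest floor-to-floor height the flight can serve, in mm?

Treads that fit: ⌊6926 / 317⌋ = 21.
Risers = treads + 1 = 22.
Maximum height = 22 × 159 = 3498 mm.

3498 mm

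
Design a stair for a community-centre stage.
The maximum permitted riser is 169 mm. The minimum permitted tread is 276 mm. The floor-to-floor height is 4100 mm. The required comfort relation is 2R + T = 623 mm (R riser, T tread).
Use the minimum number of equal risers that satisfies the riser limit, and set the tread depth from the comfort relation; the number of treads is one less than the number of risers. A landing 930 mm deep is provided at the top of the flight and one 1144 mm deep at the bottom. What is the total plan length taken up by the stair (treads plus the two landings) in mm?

4100 / 169 = 24.26, so 25 risers are needed.
Each riser is 4100/25 = 164 mm (≤ 169 mm).
Tread T = 623 − 2 × 164 = 295 mm (≥ 276 mm).
25 risers give 24 treads; going = 24 × 295 = 7080 mm.
Add landings: 7080 + 930 + 1144 = 9154 mm.

9154 mm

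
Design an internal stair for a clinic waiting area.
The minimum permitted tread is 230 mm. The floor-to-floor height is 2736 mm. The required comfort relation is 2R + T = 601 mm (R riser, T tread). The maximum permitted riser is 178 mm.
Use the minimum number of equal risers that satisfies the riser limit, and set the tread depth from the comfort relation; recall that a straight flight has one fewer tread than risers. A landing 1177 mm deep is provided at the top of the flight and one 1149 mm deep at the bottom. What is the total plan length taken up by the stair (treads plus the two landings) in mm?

6211 mm

2736 / 178 = 15.371 → round up to 16 risers.
Riser R = 2736 / 16 = 171 mm, within the 178 mm limit.
From 2R + T = 601: T = 601 − 342 = 259 mm.
16 risers give 15 treads; going = 15 × 259 = 3885 mm.
Add landings: 3885 + 1177 + 1149 = 6211 mm.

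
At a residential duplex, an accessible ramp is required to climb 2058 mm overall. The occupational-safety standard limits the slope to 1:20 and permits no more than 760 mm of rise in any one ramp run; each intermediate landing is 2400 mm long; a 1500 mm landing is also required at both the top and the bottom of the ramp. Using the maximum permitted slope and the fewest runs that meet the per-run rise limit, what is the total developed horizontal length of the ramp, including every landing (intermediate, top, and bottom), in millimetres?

⌈2058/760⌉ = 3 ramp runs. That means 2 intermediate landings.
Horizontal run for 2058 mm of rise at 1:20 is 2058 × 20 = 41160 mm.
2 intermediate landings contribute 2 × 2400 = 4800 mm.
Top and bottom landings: 2 × 1500 = 3000 mm.
Total = 41160 + 4800 + 3000 = 48960 mm.

48960 mm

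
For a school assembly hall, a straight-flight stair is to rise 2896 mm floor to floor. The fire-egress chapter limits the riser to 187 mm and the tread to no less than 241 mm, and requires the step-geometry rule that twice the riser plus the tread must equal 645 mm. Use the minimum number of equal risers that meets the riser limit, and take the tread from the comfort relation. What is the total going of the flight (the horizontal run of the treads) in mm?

4245 mm

2896 / 187 = 15.49, so 16 risers are needed.
Riser R = 2896 / 16 = 181 mm, within the 187 mm limit.
From 2R + T = 645: T = 645 − 362 = 283 mm.
Going = (16 − 1) × 283 = 4245 mm.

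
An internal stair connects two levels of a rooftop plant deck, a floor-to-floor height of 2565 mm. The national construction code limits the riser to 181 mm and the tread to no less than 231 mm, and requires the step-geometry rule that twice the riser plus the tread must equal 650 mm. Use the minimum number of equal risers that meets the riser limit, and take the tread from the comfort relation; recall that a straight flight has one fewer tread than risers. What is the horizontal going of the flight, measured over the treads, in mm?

⌈2565/181⌉ = 15 risers.
R = 2565 ÷ 15 = 171 mm.
T = 650 − 2·171 = 308 mm, which satisfies the 231 mm minimum.
15 risers give 14 treads; going = 14 × 308 = 4312 mm.

4312 mm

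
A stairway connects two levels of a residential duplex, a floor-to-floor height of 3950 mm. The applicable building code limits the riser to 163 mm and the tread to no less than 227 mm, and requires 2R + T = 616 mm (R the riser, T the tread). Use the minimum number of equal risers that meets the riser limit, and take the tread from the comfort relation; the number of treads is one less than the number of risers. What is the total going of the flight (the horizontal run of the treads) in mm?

7200 mm

3950 / 163 = 24.23, so 25 risers are needed.
Each riser is 3950/25 = 158 mm (≤ 163 mm).
T = 616 − 2·158 = 300 mm, which satisfies the 227 mm minimum.
Going = (25 − 1) × 300 = 7200 mm.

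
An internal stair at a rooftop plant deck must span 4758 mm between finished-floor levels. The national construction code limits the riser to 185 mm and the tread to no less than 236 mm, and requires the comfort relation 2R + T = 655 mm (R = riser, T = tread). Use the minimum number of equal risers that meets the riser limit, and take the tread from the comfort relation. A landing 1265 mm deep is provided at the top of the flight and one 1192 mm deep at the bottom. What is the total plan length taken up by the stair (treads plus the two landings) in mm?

⌈4758/185⌉ = 26 risers.
Riser R = 4758 / 26 = 183 mm, within the 185 mm limit.
Tread T = 655 − 2 × 183 = 289 mm (≥ 236 mm).
Going = (26 − 1) × 289 = 7225 mm.
Add landings: 7225 + 1265 + 1192 = 9682 mm.

9682 mm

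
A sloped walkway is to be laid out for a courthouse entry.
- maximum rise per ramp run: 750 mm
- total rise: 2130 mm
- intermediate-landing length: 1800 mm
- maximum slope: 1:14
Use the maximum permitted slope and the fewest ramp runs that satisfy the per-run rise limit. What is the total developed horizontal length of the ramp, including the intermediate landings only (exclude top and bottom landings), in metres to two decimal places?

33.42 m

2130 / 750 = 2.840 → round up to 3 ramp runs. That means 2 intermediate landings.
Ramp run (horizontal) at 1:14: 2130 × 14 = 29820 mm.
2 intermediate landings contribute 2 × 1800 = 3600 mm.
Total developed length = 29820 + 3600 = 33420 mm.
= 33.42 m.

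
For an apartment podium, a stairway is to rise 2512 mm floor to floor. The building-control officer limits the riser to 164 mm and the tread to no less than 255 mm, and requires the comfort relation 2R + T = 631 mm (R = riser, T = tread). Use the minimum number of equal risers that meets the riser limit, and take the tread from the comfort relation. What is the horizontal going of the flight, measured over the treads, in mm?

At most 164 each: 2512/164 = 15.32, giving 16 risers.
Riser R = 2512 / 16 = 157 mm, within the 164 mm limit.
T = 631 − 2·157 = 317 mm, which satisfies the 255 mm minimum.
16 risers give 15 treads; going = 15 × 317 = 4755 mm.

4755 mm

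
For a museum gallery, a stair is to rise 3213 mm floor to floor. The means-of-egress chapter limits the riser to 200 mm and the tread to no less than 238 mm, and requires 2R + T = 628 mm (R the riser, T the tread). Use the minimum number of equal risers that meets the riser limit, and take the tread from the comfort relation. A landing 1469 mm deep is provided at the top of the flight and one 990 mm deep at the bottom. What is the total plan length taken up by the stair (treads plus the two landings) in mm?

6459 mm

⌈3213/200⌉ = 17 risers.
Each riser is 3213/17 = 189 mm (≤ 200 mm).
Tread T = 628 − 2 × 189 = 250 mm (≥ 238 mm).
Going = (17 − 1) × 250 = 4000 mm.
Enclosure = 4000 + 1469 + 990 = 6459 mm.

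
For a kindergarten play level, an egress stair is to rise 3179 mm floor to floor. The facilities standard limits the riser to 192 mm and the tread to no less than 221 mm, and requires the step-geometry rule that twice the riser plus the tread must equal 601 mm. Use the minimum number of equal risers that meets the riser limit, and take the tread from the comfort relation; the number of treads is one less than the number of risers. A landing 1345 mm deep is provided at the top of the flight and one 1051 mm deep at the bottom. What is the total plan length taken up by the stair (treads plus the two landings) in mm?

3179 / 192 = 16.56, so 17 risers are needed.
R = 3179 ÷ 17 = 187 mm.
From 2R + T = 601: T = 601 − 374 = 227 mm.
17 risers give 16 treads; going = 16 × 227 = 3632 mm.
Add landings: 3632 + 1345 + 1051 = 6028 mm.

6028 mm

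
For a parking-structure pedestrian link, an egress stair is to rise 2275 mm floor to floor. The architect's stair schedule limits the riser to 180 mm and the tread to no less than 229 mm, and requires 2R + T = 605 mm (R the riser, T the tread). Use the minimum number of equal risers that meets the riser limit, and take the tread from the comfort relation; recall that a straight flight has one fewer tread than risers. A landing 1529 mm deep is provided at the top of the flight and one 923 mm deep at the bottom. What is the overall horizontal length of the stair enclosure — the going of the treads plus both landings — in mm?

5512 mm

2275 / 180 = 12.64, so 13 risers are needed.
R = 2275 ÷ 13 = 175 mm.
From 2R + T = 605: T = 605 − 350 = 255 mm.
13 risers give 12 treads; going = 12 × 255 = 3060 mm.
Add landings: 3060 + 1529 + 923 = 5512 mm.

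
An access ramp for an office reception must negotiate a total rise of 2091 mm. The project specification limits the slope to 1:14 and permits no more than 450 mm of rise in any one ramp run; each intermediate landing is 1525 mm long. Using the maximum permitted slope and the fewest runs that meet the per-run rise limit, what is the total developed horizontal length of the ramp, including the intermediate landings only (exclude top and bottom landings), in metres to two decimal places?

35.37 m

At most 450 each: 2091/450 = 4.65, giving 5 ramp runs. That means 4 intermediate landings.
Ramp run (horizontal) at 1:14: 2091 × 14 = 29274 mm.
4 intermediate landings contribute 4 × 1525 = 6100 mm.
Total developed length = 29274 + 6100 = 35374 mm.
= 35.37 m.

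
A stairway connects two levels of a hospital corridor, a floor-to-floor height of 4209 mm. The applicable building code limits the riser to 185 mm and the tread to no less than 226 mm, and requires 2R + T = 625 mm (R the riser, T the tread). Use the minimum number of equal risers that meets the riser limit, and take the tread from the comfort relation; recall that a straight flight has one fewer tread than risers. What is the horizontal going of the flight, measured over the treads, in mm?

5698 mm

At most 185 each: 4209/185 = 22.75, giving 23 risers.
R = 4209 ÷ 23 = 183 mm.
T = 625 − 2·183 = 259 mm, which satisfies the 226 mm minimum.
Going = (23 − 1) × 259 = 5698 mm.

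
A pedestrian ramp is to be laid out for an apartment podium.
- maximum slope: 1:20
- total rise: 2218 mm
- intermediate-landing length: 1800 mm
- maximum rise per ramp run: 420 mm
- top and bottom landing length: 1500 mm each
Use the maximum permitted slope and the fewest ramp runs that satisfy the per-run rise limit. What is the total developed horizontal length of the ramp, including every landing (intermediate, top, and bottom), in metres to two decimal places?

2218 / 420 = 5.281 → round up to 6 ramp runs. That means 5 intermediate landings.
Ramp run (horizontal) at 1:20: 2218 × 20 = 44360 mm.
5 intermediate landings contribute 5 × 1800 = 9000 mm.
Top and bottom landings: 2 × 1500 = 3000 mm.
Total = 44360 + 9000 + 3000 = 56360 mm.
= 56.36 m.

56.36 m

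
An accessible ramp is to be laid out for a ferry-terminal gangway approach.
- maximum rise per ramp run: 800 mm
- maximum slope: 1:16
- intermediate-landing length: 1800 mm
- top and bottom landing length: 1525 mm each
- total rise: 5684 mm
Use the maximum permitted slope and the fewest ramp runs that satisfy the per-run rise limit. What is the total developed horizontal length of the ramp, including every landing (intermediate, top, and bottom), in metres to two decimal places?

106.59 m

5684 / 800 = 7.11, so 8 ramp runs are needed. That means 7 intermediate landings.
Horizontal run for 5684 mm of rise at 1:16 is 5684 × 16 = 90944 mm.
7 intermediate landings contribute 7 × 1800 = 12600 mm.
Top and bottom landings: 2 × 1525 = 3050 mm.
Total = 90944 + 12600 + 3050 = 106594 mm.
= 106.59 m.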